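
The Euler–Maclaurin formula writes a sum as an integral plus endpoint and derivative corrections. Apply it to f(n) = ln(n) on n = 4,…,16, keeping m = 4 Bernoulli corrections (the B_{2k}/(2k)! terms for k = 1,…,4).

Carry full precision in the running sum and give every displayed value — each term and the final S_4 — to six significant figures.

S_4 ≈ 28.8801

Integral: ∫_4^16 ln(x) dx = 26.8162.
Endpoint term: (f(4) + f(16))/2 = (1.38629 + 2.77259)/2 = 2.07944.
Running total after boundary: 28.8957.
Correction k=1: B_{2}/2! · (f^{(1)}(16) − f^{(1)}(4)) = 1/12 · (0.0625000 − 0.250000) = -0.0156250.
Partial sum through k=1: 28.8801.
Correction k=2: B_{4}/4! · (f^{(3)}(16) − f^{(3)}(4)) = −1/720 · (0.000488281 − 0.0312500) = 4.27246e-05.
Partial sum through k=2: 28.8801.
Correction k=3: B_{6}/6! · (f^{(5)}(16) − f^{(5)}(4)) = 1/30240 · (2.28882e-05 − 0.0234375) = -7.74293e-07.
Partial sum through k=3: 28.8801.
Correction k=4: B_{8}/8! · (f^{(7)}(16) − f^{(7)}(4)) = −1/1209600 · (2.68221e-06 − 0.0439453) = 3.63282e-08.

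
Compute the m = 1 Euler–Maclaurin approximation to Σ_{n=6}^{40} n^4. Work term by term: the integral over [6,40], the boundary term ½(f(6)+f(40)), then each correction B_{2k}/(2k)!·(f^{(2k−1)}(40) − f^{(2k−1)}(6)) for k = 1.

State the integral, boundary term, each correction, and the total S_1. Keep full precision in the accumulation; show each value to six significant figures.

S_1 ≈ 2.17804e+07

Integral: ∫_6^40 x^4 dx = 2.04784e+07.
Boundary: ½(f(6) + f(40)) = ½(1296.00 + 2.56000e+06) = 1.28065e+06.
So far: 2.17591e+07.
Order-1 term: 1/12 · (256000 − 864.000) = 21261.3.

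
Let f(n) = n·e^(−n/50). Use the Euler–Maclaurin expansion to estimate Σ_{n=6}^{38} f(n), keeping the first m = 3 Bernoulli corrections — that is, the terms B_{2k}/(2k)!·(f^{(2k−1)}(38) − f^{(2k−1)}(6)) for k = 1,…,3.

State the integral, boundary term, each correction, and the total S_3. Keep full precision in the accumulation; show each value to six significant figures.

∫_6^38 x·e^(−x/50) dx evaluates to 425.645.
½[f(6) + f(38)] = ½[5.32152 + 17.7713] = 11.5464.
So far: 437.191.
k=1: B_{2}/(2)! × [f^{(1)}(38) − f^{(1)}(6)] = 1/12 × (0.112240 − 0.780490) = -0.0556875.
Partial sum through k=1: 437.136.
k=2: B_{4}/(4)! × [f^{(3)}(38) − f^{(3)}(6)] = −1/720 × (0.000419029 − 0.00102173) = 8.37088e-07.
Partial sum through k=2: 437.136.
k=3: B_{6}/(6)! × [f^{(5)}(38) − f^{(5)}(6)] = 1/30240 × (3.17265e-07 − 6.92507e-07) = -1.24088e-11.

S_3 ≈ 437.136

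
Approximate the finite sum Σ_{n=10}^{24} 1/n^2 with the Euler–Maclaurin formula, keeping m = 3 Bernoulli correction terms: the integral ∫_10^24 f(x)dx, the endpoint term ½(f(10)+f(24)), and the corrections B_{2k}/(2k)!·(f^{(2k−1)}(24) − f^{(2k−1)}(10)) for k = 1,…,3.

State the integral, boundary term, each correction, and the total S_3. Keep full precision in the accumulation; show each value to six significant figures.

S_3 ≈ 0.0643557

∫_10^24 1/x^2 dx evaluates to 0.0583333.
Boundary: ½(f(10) + f(24)) = ½(0.0100000 + 0.00173611) = 0.00586806.
Running total after boundary: 0.0642014.
k=1: B_{2}/(2)! × [f^{(1)}(24) − f^{(1)}(10)] = 1/12 × (-0.000144676 − (-0.00200000)) = 0.000154610.
Running total after k=1: 0.0643560.
k=2: B_{4}/(4)! × [f^{(3)}(24) − f^{(3)}(10)] = −1/720 × (-3.01408e-06 − (-0.000240000)) = -3.29147e-07.
Running total after k=2: 0.0643557.
k=3: B_{6}/(6)! × [f^{(5)}(24) − f^{(5)}(10)] = 1/30240 × (-1.56983e-07 − (-7.20000e-05)) = 2.37576e-09.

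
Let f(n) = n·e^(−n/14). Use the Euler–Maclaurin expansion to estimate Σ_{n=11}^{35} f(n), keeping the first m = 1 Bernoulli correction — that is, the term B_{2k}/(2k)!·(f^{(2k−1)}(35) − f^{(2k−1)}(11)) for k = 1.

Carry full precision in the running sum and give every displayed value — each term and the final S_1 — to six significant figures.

The integral term ∫_11^35 x·e^(−x/14) dx = 103.218.
½[f(11) + f(35)] = ½[5.01373 + 2.87297] = 3.94335.
Integral + boundary = 107.161.
k=1: B_{2}/(2)! × [f^{(1)}(35) − f^{(1)}(11)] = 1/12 × (-0.123127 − 0.0976701) = -0.0183998.

S_1 ≈ 107.143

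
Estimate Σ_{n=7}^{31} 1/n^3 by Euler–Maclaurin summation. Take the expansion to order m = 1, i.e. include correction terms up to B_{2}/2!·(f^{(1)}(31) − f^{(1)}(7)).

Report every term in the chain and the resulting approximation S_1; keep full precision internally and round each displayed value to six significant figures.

Integral: ∫_7^31 1/x^3 dx = 0.00968379.
½[f(7) + f(31)] = ½[0.00291545 + 3.35672e-05] = 0.00147451.
Integral + boundary = 0.0111583.
Correction k=1: B_{2}/2! · (f^{(1)}(31) − f^{(1)}(7)) = 1/12 · (-3.24844e-06 − (-0.00124948)) = 0.000103853.

S_1 ≈ 0.0112622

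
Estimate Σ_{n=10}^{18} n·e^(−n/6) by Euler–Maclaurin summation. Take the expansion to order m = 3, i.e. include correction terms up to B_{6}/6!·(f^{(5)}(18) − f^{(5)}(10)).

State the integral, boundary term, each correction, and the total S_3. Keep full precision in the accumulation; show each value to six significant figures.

S_3 ≈ 12.3574

Integral: ∫_10^18 x·e^(−x/6) dx = 10.9627.
Endpoint term: (f(10) + f(18))/2 = (1.88876 + 0.896167)/2 = 1.39246.
Integral + boundary = 12.3552.
Correction k=1: B_{2}/2! · (f^{(1)}(18) − f^{(1)}(10)) = 1/12 · (-0.0995741 − (-0.125917)) = 0.00219524.
Partial sum through k=1: 12.3574.
Correction k=2: B_{4}/4! · (f^{(3)}(18) − f^{(3)}(10)) = −1/720 · (0.00000 − 0.00699539) = 9.71582e-06.
Partial sum through k=2: 12.3574.
Correction k=3: B_{6}/6! · (f^{(5)}(18) − f^{(5)}(10)) = 1/30240 · (7.68319e-05 − 0.000485791) = -1.35238e-08.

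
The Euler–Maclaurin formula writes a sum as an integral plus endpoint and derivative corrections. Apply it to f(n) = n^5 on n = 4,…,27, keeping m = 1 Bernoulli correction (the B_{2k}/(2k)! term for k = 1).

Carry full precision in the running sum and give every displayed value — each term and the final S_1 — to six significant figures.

S_1 ≈ 7.19657e+07

The integral term ∫_4^27 x^5 dx = 6.45694e+07.
Boundary: ½(f(4) + f(27)) = ½(1024.00 + 1.43489e+07) = 7.17497e+06.
Running total after boundary: 7.17444e+07.
Order-1 term: 1/12 · (2.65720e+06 − 1280.00) = 221327.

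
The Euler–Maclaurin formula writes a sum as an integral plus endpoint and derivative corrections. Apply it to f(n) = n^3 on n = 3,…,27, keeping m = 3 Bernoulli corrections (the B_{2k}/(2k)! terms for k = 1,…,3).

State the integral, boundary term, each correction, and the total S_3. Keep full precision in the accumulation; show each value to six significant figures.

S_3 ≈ 142875

The integral term ∫_3^27 x^3 dx = 132840.
½[f(3) + f(27)] = ½[27.0000 + 19683.0] = 9855.00.
So far: 142695.
Order-1 term: 1/12 · (2187.00 − 27.0000) = 180.000.
After k=1: 142875.
Order-2 term: −1/720 · (6.00000 − 6.00000) = 0.00000.
After k=2: 142875.
Order-3 term: 1/30240 · (0.00000 − 0.00000) = 0.00000.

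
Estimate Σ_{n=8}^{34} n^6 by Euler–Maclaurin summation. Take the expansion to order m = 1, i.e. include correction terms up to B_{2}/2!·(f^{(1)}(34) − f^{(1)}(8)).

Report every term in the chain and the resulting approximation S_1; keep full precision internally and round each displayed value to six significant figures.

S_1 ≈ 8.29827e+09

The integral term ∫_8^34 x^6 dx = 7.50304e+09.
½[f(8) + f(34)] = ½[262144 + 1.54480e+09] = 7.72533e+08.
Integral + boundary = 8.27557e+09.
Order-1 term: 1/12 · (2.72613e+08 − 196608) = 2.27013e+07.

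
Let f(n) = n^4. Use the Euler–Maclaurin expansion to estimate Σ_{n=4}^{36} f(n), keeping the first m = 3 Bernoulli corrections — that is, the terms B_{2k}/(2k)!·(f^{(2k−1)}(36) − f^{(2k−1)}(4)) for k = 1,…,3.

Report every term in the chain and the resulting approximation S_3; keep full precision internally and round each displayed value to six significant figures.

S_3 ≈ 1.29485e+07

Integral: ∫_4^36 x^4 dx = 1.20930e+07.
Boundary: ½(f(4) + f(36)) = ½(256.000 + 1.67962e+06) = 839936.
Integral + boundary = 1.29330e+07.
Correction k=1: B_{2}/2! · (f^{(1)}(36) − f^{(1)}(4)) = 1/12 · (186624 − 256.000) = 15530.7.
After k=1: 1.29485e+07.
Correction k=2: B_{4}/4! · (f^{(3)}(36) − f^{(3)}(4)) = −1/720 · (864.000 − 96.0000) = -1.06667.
After k=2: 1.29485e+07.
Correction k=3: B_{6}/6! · (f^{(5)}(36) − f^{(5)}(4)) = 1/30240 · (0.00000 − 0.00000) = 0.00000.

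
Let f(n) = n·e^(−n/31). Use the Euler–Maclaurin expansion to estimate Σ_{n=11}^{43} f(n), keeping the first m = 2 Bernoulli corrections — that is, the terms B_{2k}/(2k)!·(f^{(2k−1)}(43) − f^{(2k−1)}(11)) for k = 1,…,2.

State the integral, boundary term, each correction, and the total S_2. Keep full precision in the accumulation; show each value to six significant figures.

Integral: ∫_11^43 x·e^(−x/31) dx = 340.035.
Boundary: ½(f(11) + f(43)) = ½(7.71415 + 10.7414) = 9.22776.
So far: 349.263.
Correction k=1: B_{2}/2! · (f^{(1)}(43) − f^{(1)}(11)) = 1/12 · (-0.0966966 − 0.452443) = -0.0457616.
Partial sum through k=1: 349.217.
Correction k=2: B_{4}/4! · (f^{(3)}(43) − f^{(3)}(11)) = −1/720 · (0.000419253 − 0.00193030) = 2.09867e-06.

S_2 ≈ 349.217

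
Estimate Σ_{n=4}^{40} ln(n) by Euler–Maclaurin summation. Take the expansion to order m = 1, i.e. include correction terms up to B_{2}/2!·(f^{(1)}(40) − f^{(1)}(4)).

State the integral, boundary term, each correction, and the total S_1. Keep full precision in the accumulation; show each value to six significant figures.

Integral: ∫_4^40 ln(x) dx = 106.010.
Endpoint term: (f(4) + f(40))/2 = (1.38629 + 3.68888)/2 = 2.53759.
Running total after boundary: 108.548.
k=1: B_{2}/(2)! × [f^{(1)}(40) − f^{(1)}(4)] = 1/12 × (0.0250000 − 0.250000) = -0.0187500.

S_1 ≈ 108.529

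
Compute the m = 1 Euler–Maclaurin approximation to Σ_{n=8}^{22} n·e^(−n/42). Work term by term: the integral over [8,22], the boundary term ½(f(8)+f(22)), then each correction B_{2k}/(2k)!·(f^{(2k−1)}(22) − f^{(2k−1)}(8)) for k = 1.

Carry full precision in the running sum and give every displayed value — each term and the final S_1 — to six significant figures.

∫_8^22 x·e^(−x/42) dx evaluates to 143.792.
Boundary: ½(f(8) + f(22)) = ½(6.61252 + 13.0297) = 9.82112.
So far: 153.614.
k=1: B_{2}/(2)! × [f^{(1)}(22) − f^{(1)}(8)] = 1/12 × (0.282029 − 0.669124) = -0.0322580.

S_1 ≈ 153.581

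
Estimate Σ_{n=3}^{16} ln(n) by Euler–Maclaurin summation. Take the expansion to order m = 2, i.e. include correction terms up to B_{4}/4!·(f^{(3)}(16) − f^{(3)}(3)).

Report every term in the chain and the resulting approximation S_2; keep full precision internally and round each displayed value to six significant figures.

S_2 ≈ 29.9787

The integral term ∫_3^16 ln(x) dx = 28.0656.
½[f(3) + f(16)] = ½[1.09861 + 2.77259] = 1.93560.
Running total after boundary: 30.0012.
Order-1 term: 1/12 · (0.0625000 − 0.333333) = -0.0225694.
Partial sum through k=1: 29.9786.
Order-2 term: −1/720 · (0.000488281 − 0.0740741) = 0.000102202.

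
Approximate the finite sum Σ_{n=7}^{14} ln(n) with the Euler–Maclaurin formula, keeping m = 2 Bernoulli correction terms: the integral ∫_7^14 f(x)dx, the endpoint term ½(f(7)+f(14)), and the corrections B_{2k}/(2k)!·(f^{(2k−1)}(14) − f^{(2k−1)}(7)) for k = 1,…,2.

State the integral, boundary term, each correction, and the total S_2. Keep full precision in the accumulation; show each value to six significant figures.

Integral: ∫_7^14 ln(x) dx = 16.3254.
Boundary: ½(f(7) + f(14)) = ½(1.94591 + 2.63906) = 2.29248.
Integral + boundary = 18.6179.
Correction k=1: B_{2}/2! · (f^{(1)}(14) − f^{(1)}(7)) = 1/12 · (0.0714286 − 0.142857) = -0.00595238.
After k=1: 18.6120.
Correction k=2: B_{4}/4! · (f^{(3)}(14) − f^{(3)}(7)) = −1/720 · (0.000728863 − 0.00583090) = 7.08617e-06.

S_2 ≈ 18.6120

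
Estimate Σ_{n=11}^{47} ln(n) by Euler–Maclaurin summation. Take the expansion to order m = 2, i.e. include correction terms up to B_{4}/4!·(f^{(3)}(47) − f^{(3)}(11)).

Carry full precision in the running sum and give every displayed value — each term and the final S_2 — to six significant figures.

S_2 ≈ 121.698

Integral: ∫_11^47 ln(x) dx = 118.580.
Boundary: ½(f(11) + f(47)) = ½(2.39790 + 3.85015) = 3.12402.
Integral + boundary = 121.704.
Order-1 term: 1/12 · (0.0212766 − 0.0909091) = -0.00580271.
After k=1: 121.698.
Order-2 term: −1/720 · (1.92636e-05 − 0.00150263) = 2.06023e-06.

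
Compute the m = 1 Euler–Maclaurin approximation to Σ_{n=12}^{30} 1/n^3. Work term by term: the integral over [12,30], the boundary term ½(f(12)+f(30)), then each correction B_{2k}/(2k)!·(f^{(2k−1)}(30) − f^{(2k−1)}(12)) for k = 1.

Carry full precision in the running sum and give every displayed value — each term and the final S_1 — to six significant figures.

∫_12^30 1/x^3 dx evaluates to 0.00291667.
Endpoint term: (f(12) + f(30))/2 = (0.000578704 + 3.70370e-05)/2 = 0.000307870.
Running total after boundary: 0.00322454.
k=1: B_{2}/(2)! × [f^{(1)}(30) − f^{(1)}(12)] = 1/12 × (-3.70370e-06 − (-0.000144676)) = 1.17477e-05.

S_1 ≈ 0.00323628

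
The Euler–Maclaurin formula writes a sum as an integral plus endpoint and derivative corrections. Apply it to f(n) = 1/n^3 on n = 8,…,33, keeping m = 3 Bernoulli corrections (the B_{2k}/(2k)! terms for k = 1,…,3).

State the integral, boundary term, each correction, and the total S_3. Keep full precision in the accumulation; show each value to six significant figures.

Integral: ∫_8^33 1/x^3 dx = 0.00735336.
Boundary: ½(f(8) + f(33)) = ½(0.00195312 + 2.78265e-05) = 0.000990476.
Integral + boundary = 0.00834384.
Correction k=1: B_{2}/2! · (f^{(1)}(33) − f^{(1)}(8)) = 1/12 · (-2.52968e-06 − (-0.000732422)) = 6.08243e-05.
Partial sum through k=1: 0.00840466.
Correction k=2: B_{4}/4! · (f^{(3)}(33) − f^{(3)}(8)) = −1/720 · (-4.64588e-08 − (-0.000228882)) = -3.17827e-07.
Partial sum through k=2: 0.00840435.
Correction k=3: B_{6}/6! · (f^{(5)}(33) − f^{(5)}(8)) = 1/30240 · (-1.79180e-09 − (-0.000150204)) = 4.96699e-09.

S_3 ≈ 0.00840435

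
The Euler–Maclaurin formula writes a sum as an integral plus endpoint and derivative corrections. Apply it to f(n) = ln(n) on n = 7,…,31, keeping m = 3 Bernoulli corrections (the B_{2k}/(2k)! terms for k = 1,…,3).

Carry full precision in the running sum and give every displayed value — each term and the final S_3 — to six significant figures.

∫_7^31 ln(x) dx evaluates to 68.8322.
Boundary: ½(f(7) + f(31)) = ½(1.94591 + 3.43399) = 2.68995.
Integral + boundary = 71.5222.
Correction k=1: B_{2}/2! · (f^{(1)}(31) − f^{(1)}(7)) = 1/12 · (0.0322581 − 0.142857) = -0.00921659.
Partial sum through k=1: 71.5130.
Correction k=2: B_{4}/4! · (f^{(3)}(31) − f^{(3)}(7)) = −1/720 · (6.71344e-05 − 0.00583090) = 8.00524e-06.
Partial sum through k=2: 71.5130.
Correction k=3: B_{6}/6! · (f^{(5)}(31) − f^{(5)}(7)) = 1/30240 · (8.38306e-07 − 0.00142798) = -4.71937e-08.

S_3 ≈ 71.5130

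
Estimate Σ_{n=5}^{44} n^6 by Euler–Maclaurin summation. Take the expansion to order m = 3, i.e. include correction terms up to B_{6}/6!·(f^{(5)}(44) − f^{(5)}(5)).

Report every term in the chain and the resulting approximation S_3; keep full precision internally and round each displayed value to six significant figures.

The integral term ∫_5^44 x^6 dx = 4.56111e+10.
½[f(5) + f(44)] = ½[15625.0 + 7.25631e+09] = 3.62816e+09.
Running total after boundary: 4.92393e+10.
Order-1 term: 1/12 · (9.89497e+08 − 18750.0) = 8.24565e+07.
Partial sum through k=1: 4.93217e+10.
Order-2 term: −1/720 · (1.02221e+07 − 15000.0) = -14176.5.
Partial sum through k=2: 4.93217e+10.
Order-3 term: 1/30240 · (31680.0 − 3600.00) = 0.928571.

S_3 ≈ 4.93217e+10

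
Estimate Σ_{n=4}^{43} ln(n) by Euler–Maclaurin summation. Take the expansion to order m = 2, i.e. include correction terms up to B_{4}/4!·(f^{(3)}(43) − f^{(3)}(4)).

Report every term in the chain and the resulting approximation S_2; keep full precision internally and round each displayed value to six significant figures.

∫_4^43 ln(x) dx evaluates to 117.186.
Boundary: ½(f(4) + f(43)) = ½(1.38629 + 3.76120) = 2.57375.
Integral + boundary = 119.760.
k=1: B_{2}/(2)! × [f^{(1)}(43) − f^{(1)}(4)] = 1/12 × (0.0232558 − 0.250000) = -0.0188953.
Partial sum through k=1: 119.741.
k=2: B_{4}/(4)! × [f^{(3)}(43) − f^{(3)}(4)] = −1/720 × (2.51550e-05 − 0.0312500) = 4.33678e-05.

S_2 ≈ 119.741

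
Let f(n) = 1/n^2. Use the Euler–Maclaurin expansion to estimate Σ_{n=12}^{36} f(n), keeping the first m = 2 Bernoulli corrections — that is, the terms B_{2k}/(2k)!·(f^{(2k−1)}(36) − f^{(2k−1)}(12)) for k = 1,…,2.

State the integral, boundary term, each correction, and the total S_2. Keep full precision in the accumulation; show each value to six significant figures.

∫_12^36 1/x^2 dx evaluates to 0.0555556.
Endpoint term: (f(12) + f(36))/2 = (0.00694444 + 0.000771605)/2 = 0.00385802.
So far: 0.0594136.
k=1: B_{2}/(2)! × [f^{(1)}(36) − f^{(1)}(12)] = 1/12 × (-4.28669e-05 − (-0.00115741)) = 9.28784e-05.
After k=1: 0.0595065.
k=2: B_{4}/(4)! × [f^{(3)}(36) − f^{(3)}(12)] = −1/720 × (-3.96916e-07 − (-9.64506e-05)) = -1.33408e-07.

S_2 ≈ 0.0595063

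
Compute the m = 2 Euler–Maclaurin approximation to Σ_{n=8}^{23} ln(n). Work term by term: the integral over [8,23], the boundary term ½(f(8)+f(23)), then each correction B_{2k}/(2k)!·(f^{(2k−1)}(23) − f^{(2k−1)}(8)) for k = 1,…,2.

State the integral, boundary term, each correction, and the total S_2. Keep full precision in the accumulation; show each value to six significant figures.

S_2 ≈ 43.0815

The integral term ∫_8^23 ln(x) dx = 40.4808.
Endpoint term: (f(8) + f(23))/2 = (2.07944 + 3.13549)/2 = 2.60747.
Running total after boundary: 43.0883.
k=1: B_{2}/(2)! × [f^{(1)}(23) − f^{(1)}(8)] = 1/12 × (0.0434783 − 0.125000) = -0.00679348.
After k=1: 43.0815.
k=2: B_{4}/(4)! × [f^{(3)}(23) − f^{(3)}(8)] = −1/720 × (0.000164379 − 0.00390625) = 5.19704e-06.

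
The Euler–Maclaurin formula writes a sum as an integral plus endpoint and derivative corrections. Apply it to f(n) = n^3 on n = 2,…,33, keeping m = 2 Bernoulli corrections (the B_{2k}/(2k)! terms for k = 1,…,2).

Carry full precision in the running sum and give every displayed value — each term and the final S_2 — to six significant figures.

S_2 ≈ 314720

∫_2^33 x^3 dx evaluates to 296476.
Boundary: ½(f(2) + f(33)) = ½(8.00000 + 35937.0) = 17972.5.
Integral + boundary = 314449.
Order-1 term: 1/12 · (3267.00 − 12.0000) = 271.250.
After k=1: 314720.
Order-2 term: −1/720 · (6.00000 − 6.00000) = 0.00000.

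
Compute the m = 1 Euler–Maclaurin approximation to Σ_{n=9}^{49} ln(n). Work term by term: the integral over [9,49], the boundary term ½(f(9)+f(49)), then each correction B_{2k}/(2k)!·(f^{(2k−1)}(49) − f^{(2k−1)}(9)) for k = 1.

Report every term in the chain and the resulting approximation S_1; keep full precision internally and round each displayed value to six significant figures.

S_1 ≈ 133.961

Integral: ∫_9^49 ln(x) dx = 130.924.
Boundary: ½(f(9) + f(49)) = ½(2.19722 + 3.89182) = 3.04452.
Running total after boundary: 133.969.
Order-1 term: 1/12 · (0.0204082 − 0.111111) = -0.00755858.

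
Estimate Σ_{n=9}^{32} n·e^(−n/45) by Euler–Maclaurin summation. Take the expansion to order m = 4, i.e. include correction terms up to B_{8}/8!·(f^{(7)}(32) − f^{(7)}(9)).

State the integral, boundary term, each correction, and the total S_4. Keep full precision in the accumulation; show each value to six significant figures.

Integral: ∫_9^32 x·e^(−x/45) dx = 287.860.
½[f(9) + f(32)] = ½[7.36858 + 15.7151] = 11.5419.
So far: 299.402.
Order-1 term: 1/12 · (0.141873 − 0.654985) = -0.0427593.
Running total after k=1: 299.359.
Order-2 term: −1/720 · (0.000555096 − 0.00113207) = 8.01356e-07.
Running total after k=2: 299.359.
Order-3 term: 1/30240 · (5.13645e-07 − 9.58368e-07) = -1.47064e-11.
Running total after k=3: 299.359.
Order-4 term: −1/1209600 · (3.71935e-10 − 6.70463e-10) = 2.46799e-16.

S_4 ≈ 299.359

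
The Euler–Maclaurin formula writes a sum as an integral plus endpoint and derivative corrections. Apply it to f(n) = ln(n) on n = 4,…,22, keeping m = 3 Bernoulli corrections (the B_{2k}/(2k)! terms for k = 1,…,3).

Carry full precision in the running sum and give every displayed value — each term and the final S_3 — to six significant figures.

S_3 ≈ 46.6794

Integral: ∫_4^22 ln(x) dx = 44.4578.
Boundary: ½(f(4) + f(22)) = ½(1.38629 + 3.09104) = 2.23867.
So far: 46.6964.
k=1: B_{2}/(2)! × [f^{(1)}(22) − f^{(1)}(4)] = 1/12 × (0.0454545 − 0.250000) = -0.0170455.
After k=1: 46.6794.
k=2: B_{4}/(4)! × [f^{(3)}(22) − f^{(3)}(4)] = −1/720 × (0.000187829 − 0.0312500) = 4.31419e-05.
After k=2: 46.6794.
k=3: B_{6}/(6)! × [f^{(5)}(22) − f^{(5)}(4)] = 1/30240 × (4.65691e-06 − 0.0234375) = -7.74896e-07.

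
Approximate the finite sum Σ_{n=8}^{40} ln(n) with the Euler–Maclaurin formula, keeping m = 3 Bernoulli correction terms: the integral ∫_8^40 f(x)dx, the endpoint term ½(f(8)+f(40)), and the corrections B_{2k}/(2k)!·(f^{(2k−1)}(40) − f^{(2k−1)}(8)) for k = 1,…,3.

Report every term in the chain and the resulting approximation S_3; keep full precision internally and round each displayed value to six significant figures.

The integral term ∫_8^40 ln(x) dx = 98.9196.
½[f(8) + f(40)] = ½[2.07944 + 3.68888] = 2.88416.
So far: 101.804.
Order-1 term: 1/12 · (0.0250000 − 0.125000) = -0.00833333.
After k=1: 101.795.
Order-2 term: −1/720 · (3.12500e-05 − 0.00390625) = 5.38194e-06.
After k=2: 101.795.
Order-3 term: 1/30240 · (2.34375e-07 − 0.000732422) = -2.42125e-08.

S_3 ≈ 101.795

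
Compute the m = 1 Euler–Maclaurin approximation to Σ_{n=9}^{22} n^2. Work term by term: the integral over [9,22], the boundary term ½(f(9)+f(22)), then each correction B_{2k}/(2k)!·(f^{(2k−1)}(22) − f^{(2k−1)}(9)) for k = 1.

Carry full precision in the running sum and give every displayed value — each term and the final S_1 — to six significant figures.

∫_9^22 x^2 dx evaluates to 3306.33.
½[f(9) + f(22)] = ½[81.0000 + 484.000] = 282.500.
Running total after boundary: 3588.83.
Order-1 term: 1/12 · (44.0000 − 18.0000) = 2.16667.

S_1 ≈ 3591.00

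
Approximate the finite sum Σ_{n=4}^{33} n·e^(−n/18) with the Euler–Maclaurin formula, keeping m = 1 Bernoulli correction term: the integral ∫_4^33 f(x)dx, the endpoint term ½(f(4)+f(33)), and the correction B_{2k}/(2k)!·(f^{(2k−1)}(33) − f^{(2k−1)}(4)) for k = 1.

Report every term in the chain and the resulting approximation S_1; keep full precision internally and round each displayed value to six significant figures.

∫_4^33 x·e^(−x/18) dx evaluates to 170.322.
½[f(4) + f(33)] = ½[3.20295 + 5.27603] = 4.23949.
Integral + boundary = 174.562.
k=1: B_{2}/(2)! × [f^{(1)}(33) − f^{(1)}(4)] = 1/12 × (-0.133233 − 0.622796) = -0.0630024.

S_1 ≈ 174.499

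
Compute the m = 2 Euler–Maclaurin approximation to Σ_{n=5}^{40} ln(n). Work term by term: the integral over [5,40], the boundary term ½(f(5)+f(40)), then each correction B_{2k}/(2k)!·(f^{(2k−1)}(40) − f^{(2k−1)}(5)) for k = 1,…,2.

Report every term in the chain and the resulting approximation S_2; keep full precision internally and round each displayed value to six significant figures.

S_2 ≈ 107.143

Integral: ∫_5^40 ln(x) dx = 104.508.
Endpoint term: (f(5) + f(40))/2 = (1.60944 + 3.68888)/2 = 2.64916.
Integral + boundary = 107.157.
k=1: B_{2}/(2)! × [f^{(1)}(40) − f^{(1)}(5)] = 1/12 × (0.0250000 − 0.200000) = -0.0145833.
Partial sum through k=1: 107.143.
k=2: B_{4}/(4)! × [f^{(3)}(40) − f^{(3)}(5)] = −1/720 × (3.12500e-05 − 0.0160000) = 2.21788e-05.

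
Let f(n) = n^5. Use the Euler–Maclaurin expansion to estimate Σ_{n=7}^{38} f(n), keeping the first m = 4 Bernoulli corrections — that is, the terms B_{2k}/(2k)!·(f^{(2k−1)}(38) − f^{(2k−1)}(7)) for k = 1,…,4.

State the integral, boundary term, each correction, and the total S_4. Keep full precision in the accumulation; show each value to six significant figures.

S_4 ≈ 5.42297e+08

The integral term ∫_7^38 x^5 dx = 5.01803e+08.
Boundary: ½(f(7) + f(38)) = ½(16807.0 + 7.92352e+07) = 3.96260e+07.
So far: 5.41429e+08.
Correction k=1: B_{2}/2! · (f^{(1)}(38) − f^{(1)}(7)) = 1/12 · (1.04257e+07 − 12005.0) = 867806.
Partial sum through k=1: 5.42297e+08.
Correction k=2: B_{4}/4! · (f^{(3)}(38) − f^{(3)}(7)) = −1/720 · (86640.0 − 2940.00) = -116.250.
Partial sum through k=2: 5.42297e+08.
Correction k=3: B_{6}/6! · (f^{(5)}(38) − f^{(5)}(7)) = 1/30240 · (120.000 − 120.000) = 0.00000.
Partial sum through k=3: 5.42297e+08.
Correction k=4: B_{8}/8! · (f^{(7)}(38) − f^{(7)}(7)) = −1/1209600 · (0.00000 − 0.00000) = 0.00000.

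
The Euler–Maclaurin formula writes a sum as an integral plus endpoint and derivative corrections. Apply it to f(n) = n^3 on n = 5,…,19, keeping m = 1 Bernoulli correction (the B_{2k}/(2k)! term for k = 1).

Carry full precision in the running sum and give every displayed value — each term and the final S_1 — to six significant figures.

The integral term ∫_5^19 x^3 dx = 32424.0.
Endpoint term: (f(5) + f(19))/2 = (125.000 + 6859.00)/2 = 3492.00.
Running total after boundary: 35916.0.
k=1: B_{2}/(2)! × [f^{(1)}(19) − f^{(1)}(5)] = 1/12 × (1083.00 − 75.0000) = 84.0000.

S_1 ≈ 36000.0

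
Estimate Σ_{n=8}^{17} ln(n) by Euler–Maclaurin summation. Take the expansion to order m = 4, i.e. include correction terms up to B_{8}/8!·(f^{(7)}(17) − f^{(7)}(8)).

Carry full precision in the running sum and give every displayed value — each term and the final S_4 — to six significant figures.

S_4 ≈ 24.9799

The integral term ∫_8^17 ln(x) dx = 22.5291.
Boundary: ½(f(8) + f(17)) = ½(2.07944 + 2.83321) = 2.45633.
Running total after boundary: 24.9854.
Order-1 term: 1/12 · (0.0588235 − 0.125000) = -0.00551471.
After k=1: 24.9799.
Order-2 term: −1/720 · (0.000407083 − 0.00390625) = 4.85995e-06.
After k=2: 24.9799.
Order-3 term: 1/30240 · (1.69031e-05 − 0.000732422) = -2.36613e-08.
After k=3: 24.9799.
Order-4 term: −1/1209600 · (1.75465e-06 − 0.000343323) = 2.82381e-10.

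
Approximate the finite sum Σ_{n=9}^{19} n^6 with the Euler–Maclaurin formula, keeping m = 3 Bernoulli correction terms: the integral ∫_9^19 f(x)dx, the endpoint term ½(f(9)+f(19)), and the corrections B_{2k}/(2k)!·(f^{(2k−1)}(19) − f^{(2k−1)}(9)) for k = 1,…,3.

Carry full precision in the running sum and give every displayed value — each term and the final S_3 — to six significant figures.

The integral term ∫_9^19 x^6 dx = 1.27013e+08.
Boundary: ½(f(9) + f(19)) = ½(531441 + 4.70459e+07) = 2.37887e+07.
So far: 1.50801e+08.
k=1: B_{2}/(2)! × [f^{(1)}(19) − f^{(1)}(9)] = 1/12 × (1.48566e+07 − 354294) = 1.20852e+06.
Partial sum through k=1: 1.52010e+08.
k=2: B_{4}/(4)! × [f^{(3)}(19) − f^{(3)}(9)] = −1/720 × (823080 − 87480.0) = -1021.67.
Partial sum through k=2: 1.52009e+08.
k=3: B_{6}/(6)! × [f^{(5)}(19) − f^{(5)}(9)] = 1/30240 × (13680.0 − 6480.00) = 0.238095.

S_3 ≈ 1.52009e+08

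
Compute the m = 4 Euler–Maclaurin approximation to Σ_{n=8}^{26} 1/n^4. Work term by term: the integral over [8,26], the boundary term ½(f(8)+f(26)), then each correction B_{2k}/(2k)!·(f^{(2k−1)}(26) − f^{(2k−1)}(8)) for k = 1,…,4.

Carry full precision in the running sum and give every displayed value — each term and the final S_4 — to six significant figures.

S_4 ≈ 0.000765307

Integral: ∫_8^26 1/x^4 dx = 0.000632076.
Endpoint term: (f(8) + f(26))/2 = (0.000244141 + 2.18830e-06)/2 = 0.000123164.
Integral + boundary = 0.000755241.
Order-1 term: 1/12 · (-3.36661e-07 − (-0.000122070)) = 1.01445e-05.
Partial sum through k=1: 0.000765385.
Order-2 term: −1/720 · (-1.49406e-08 − (-5.72205e-05)) = -7.94521e-08.
Partial sum through k=2: 0.000765306.
Order-3 term: 1/30240 · (-1.23768e-09 − (-5.00679e-05)) = 1.65564e-09.
Partial sum through k=3: 0.000765308.
Order-4 term: −1/1209600 · (-1.64780e-10 − (-7.04080e-05)) = -5.82075e-11.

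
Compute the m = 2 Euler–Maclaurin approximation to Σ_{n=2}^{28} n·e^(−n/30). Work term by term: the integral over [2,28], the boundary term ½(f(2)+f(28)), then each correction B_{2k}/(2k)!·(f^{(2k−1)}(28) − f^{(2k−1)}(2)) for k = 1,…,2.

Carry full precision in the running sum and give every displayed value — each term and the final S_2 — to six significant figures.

The integral term ∫_2^28 x·e^(−x/30) dx = 213.848.
½[f(2) + f(28)] = ½[1.87101 + 11.0107] = 6.44088.
So far: 220.289.
Order-1 term: 1/12 · (0.0262160 − 0.873140) = -0.0705770.
Running total after k=1: 220.218.
Order-2 term: −1/720 · (0.000902997 − 0.00304906) = 2.98064e-06.

S_2 ≈ 220.218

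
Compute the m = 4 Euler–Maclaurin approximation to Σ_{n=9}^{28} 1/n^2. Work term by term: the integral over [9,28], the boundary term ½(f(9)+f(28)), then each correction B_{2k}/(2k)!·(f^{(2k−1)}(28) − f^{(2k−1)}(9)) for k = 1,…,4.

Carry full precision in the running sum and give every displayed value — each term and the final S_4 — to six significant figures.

The integral term ∫_9^28 1/x^2 dx = 0.0753968.
Endpoint term: (f(9) + f(28))/2 = (0.0123457 + 0.00127551)/2 = 0.00681059.
Integral + boundary = 0.0822074.
Correction k=1: B_{2}/2! · (f^{(1)}(28) − f^{(1)}(9)) = 1/12 · (-9.11079e-05 − (-0.00274348)) = 0.000221031.
After k=1: 0.0824285.
Correction k=2: B_{4}/4! · (f^{(3)}(28) − f^{(3)}(9)) = −1/720 · (-1.39451e-06 − (-0.000406442)) = -5.62566e-07.
After k=2: 0.0824279.
Correction k=3: B_{6}/6! · (f^{(5)}(28) − f^{(5)}(9)) = 1/30240 · (-5.33613e-08 − (-0.000150534)) = 4.97622e-09.
After k=3: 0.0824279.
Correction k=4: B_{8}/8! · (f^{(7)}(28) − f^{(7)}(9)) = −1/1209600 · (-3.81152e-09 − (-0.000104073)) = -8.60360e-11.

S_4 ≈ 0.0824279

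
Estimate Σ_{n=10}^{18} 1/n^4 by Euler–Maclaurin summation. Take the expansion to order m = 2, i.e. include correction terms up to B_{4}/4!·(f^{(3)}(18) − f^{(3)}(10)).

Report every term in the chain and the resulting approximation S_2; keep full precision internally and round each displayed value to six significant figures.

Integral: ∫_10^18 1/x^4 dx = 0.000276177.
Boundary: ½(f(10) + f(18)) = ½(0.000100000 + 9.52599e-06) = 5.47630e-05.
Running total after boundary: 0.000330940.
Correction k=1: B_{2}/2! · (f^{(1)}(18) − f^{(1)}(10)) = 1/12 · (-2.11689e-06 − (-4.00000e-05)) = 3.15693e-06.
After k=1: 0.000334097.
Correction k=2: B_{4}/4! · (f^{(3)}(18) − f^{(3)}(10)) = −1/720 · (-1.96008e-07 − (-1.20000e-05)) = -1.63944e-08.

S_2 ≈ 0.000334081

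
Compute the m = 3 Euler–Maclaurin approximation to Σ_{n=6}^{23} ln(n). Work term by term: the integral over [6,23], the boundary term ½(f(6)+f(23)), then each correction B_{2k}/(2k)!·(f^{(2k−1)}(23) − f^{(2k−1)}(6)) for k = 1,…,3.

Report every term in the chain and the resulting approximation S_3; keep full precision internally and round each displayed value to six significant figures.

Integral: ∫_6^23 ln(x) dx = 44.3658.
Boundary: ½(f(6) + f(23)) = ½(1.79176 + 3.13549) = 2.46363.
Running total after boundary: 46.8294.
Correction k=1: B_{2}/2! · (f^{(1)}(23) − f^{(1)}(6)) = 1/12 · (0.0434783 − 0.166667) = -0.0102657.
After k=1: 46.8192.
Correction k=2: B_{4}/4! · (f^{(3)}(23) − f^{(3)}(6)) = −1/720 · (0.000164379 − 0.00925926) = 1.26318e-05.
After k=2: 46.8192.
Correction k=3: B_{6}/6! · (f^{(5)}(23) − f^{(5)}(6)) = 1/30240 · (3.72883e-06 − 0.00308642) = -1.01941e-07.

S_3 ≈ 46.8192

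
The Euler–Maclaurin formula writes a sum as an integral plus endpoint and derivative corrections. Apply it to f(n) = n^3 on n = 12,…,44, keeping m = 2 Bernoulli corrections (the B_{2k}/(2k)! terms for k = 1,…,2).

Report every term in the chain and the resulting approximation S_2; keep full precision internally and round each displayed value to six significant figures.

Integral: ∫_12^44 x^3 dx = 931840.
Endpoint term: (f(12) + f(44))/2 = (1728.00 + 85184.0)/2 = 43456.0.
Running total after boundary: 975296.
Correction k=1: B_{2}/2! · (f^{(1)}(44) − f^{(1)}(12)) = 1/12 · (5808.00 − 432.000) = 448.000.
Partial sum through k=1: 975744.
Correction k=2: B_{4}/4! · (f^{(3)}(44) − f^{(3)}(12)) = −1/720 · (6.00000 − 6.00000) = 0.00000.

S_2 ≈ 975744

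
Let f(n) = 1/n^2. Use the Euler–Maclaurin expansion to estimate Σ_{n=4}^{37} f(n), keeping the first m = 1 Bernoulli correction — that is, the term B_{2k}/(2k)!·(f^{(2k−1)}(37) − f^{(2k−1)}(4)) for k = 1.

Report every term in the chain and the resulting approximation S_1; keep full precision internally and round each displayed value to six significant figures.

∫_4^37 1/x^2 dx evaluates to 0.222973.
Endpoint term: (f(4) + f(37))/2 = (0.0625000 + 0.000730460)/2 = 0.0316152.
So far: 0.254588.
k=1: B_{2}/(2)! × [f^{(1)}(37) − f^{(1)}(4)] = 1/12 × (-3.94843e-05 − (-0.0312500)) = 0.00260088.

S_1 ≈ 0.257189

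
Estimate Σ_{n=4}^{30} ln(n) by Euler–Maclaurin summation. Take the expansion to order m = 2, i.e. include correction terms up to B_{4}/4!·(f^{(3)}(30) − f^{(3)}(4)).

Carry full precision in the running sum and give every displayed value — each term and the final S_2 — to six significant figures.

S_2 ≈ 72.8665

∫_4^30 ln(x) dx evaluates to 70.4907.
Endpoint term: (f(4) + f(30))/2 = (1.38629 + 3.40120)/2 = 2.39375.
Integral + boundary = 72.8845.
Correction k=1: B_{2}/2! · (f^{(1)}(30) − f^{(1)}(4)) = 1/12 · (0.0333333 − 0.250000) = -0.0180556.
After k=1: 72.8664.
Correction k=2: B_{4}/4! · (f^{(3)}(30) − f^{(3)}(4)) = −1/720 · (7.40741e-05 − 0.0312500) = 4.32999e-05.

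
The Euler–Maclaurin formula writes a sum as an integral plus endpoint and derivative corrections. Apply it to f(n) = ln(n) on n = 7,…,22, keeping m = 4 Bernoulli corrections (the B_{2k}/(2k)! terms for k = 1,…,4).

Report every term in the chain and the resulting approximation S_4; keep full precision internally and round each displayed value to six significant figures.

Integral: ∫_7^22 ln(x) dx = 39.3816.
½[f(7) + f(22)] = ½[1.94591 + 3.09104] = 2.51848.
So far: 41.9000.
Order-1 term: 1/12 · (0.0454545 − 0.142857) = -0.00811688.
Partial sum through k=1: 41.8919.
Order-2 term: −1/720 · (0.000187829 − 0.00583090) = 7.83760e-06.
Partial sum through k=2: 41.8919.
Order-3 term: 1/30240 · (4.65691e-06 − 0.00142798) = -4.70674e-08.
Partial sum through k=3: 41.8919.
Order-4 term: −1/1209600 · (2.88651e-07 − 0.000874271) = 7.22539e-10.

S_4 ≈ 41.8919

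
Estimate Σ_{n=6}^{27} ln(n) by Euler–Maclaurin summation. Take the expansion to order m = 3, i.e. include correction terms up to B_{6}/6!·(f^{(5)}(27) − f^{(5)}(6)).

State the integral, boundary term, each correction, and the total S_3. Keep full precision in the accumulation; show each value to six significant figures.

S_3 ≈ 59.7700

∫_6^27 ln(x) dx evaluates to 57.2370.
Endpoint term: (f(6) + f(27))/2 = (1.79176 + 3.29584)/2 = 2.54380.
Integral + boundary = 59.7808.
k=1: B_{2}/(2)! × [f^{(1)}(27) − f^{(1)}(6)] = 1/12 × (0.0370370 − 0.166667) = -0.0108025.
Partial sum through k=1: 59.7700.
k=2: B_{4}/(4)! × [f^{(3)}(27) − f^{(3)}(6)] = −1/720 × (0.000101611 − 0.00925926) = 1.27190e-05.
Partial sum through k=2: 59.7700.
k=3: B_{6}/(6)! × [f^{(5)}(27) − f^{(5)}(6)] = 1/30240 × (1.67260e-06 − 0.00308642) = -1.02009e-07.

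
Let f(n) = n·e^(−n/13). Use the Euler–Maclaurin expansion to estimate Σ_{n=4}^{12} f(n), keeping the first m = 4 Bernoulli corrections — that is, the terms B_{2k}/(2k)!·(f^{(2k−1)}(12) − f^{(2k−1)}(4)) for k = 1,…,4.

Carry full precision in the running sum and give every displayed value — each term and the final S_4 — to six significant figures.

S_4 ≈ 37.1597

Integral: ∫_4^12 x·e^(−x/13) dx = 33.3455.
Boundary: ½(f(4) + f(12)) = ½(2.94057 + 4.76754) = 3.85405.
Integral + boundary = 37.1995.
k=1: B_{2}/(2)! × [f^{(1)}(12) − f^{(1)}(4)] = 1/12 × (0.0305611 − 0.508944) = -0.0398652.
Running total after k=1: 37.1597.
k=2: B_{4}/(4)! × [f^{(3)}(12) − f^{(3)}(4)] = −1/720 × (0.00488255 − 0.0117114) = 9.48452e-06.
Running total after k=2: 37.1597.
k=3: B_{6}/(6)! × [f^{(5)}(12) − f^{(5)}(4)] = 1/30240 × (5.67116e-05 − 0.000120777) = -2.11856e-09.
Running total after k=3: 37.1597.
k=4: B_{8}/(8)! × [f^{(7)}(12) − f^{(7)}(4)] = −1/1209600 × (5.00192e-07 − 1.01926e-06) = 4.29127e-13.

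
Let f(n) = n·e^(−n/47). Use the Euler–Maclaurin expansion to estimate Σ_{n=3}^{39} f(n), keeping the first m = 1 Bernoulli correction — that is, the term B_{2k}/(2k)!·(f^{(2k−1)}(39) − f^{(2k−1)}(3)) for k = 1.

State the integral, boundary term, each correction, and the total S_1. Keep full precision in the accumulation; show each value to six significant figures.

Integral: ∫_3^39 x·e^(−x/47) dx = 441.801.
Endpoint term: (f(3) + f(39))/2 = (2.81449 + 17.0095)/2 = 9.91202.
Running total after boundary: 451.713.
k=1: B_{2}/(2)! × [f^{(1)}(39) − f^{(1)}(3)] = 1/12 × (0.0742369 − 0.878282) = -0.0670037.

S_1 ≈ 451.646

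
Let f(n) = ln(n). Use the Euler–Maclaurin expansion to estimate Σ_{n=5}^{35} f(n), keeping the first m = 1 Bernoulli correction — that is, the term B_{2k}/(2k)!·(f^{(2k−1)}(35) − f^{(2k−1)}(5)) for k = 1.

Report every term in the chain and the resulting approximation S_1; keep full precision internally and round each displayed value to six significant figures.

S_1 ≈ 88.9581

∫_5^35 ln(x) dx evaluates to 86.3900.
Boundary: ½(f(5) + f(35)) = ½(1.60944 + 3.55535) = 2.58239.
Integral + boundary = 88.9724.
Order-1 term: 1/12 · (0.0285714 − 0.200000) = -0.0142857.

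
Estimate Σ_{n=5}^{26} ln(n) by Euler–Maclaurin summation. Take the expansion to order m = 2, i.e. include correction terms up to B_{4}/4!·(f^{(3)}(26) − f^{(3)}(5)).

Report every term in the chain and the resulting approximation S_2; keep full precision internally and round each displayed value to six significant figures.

S_2 ≈ 58.0836

The integral term ∫_5^26 ln(x) dx = 55.6633.
½[f(5) + f(26)] = ½[1.60944 + 3.25810] = 2.43377.
Integral + boundary = 58.0971.
Correction k=1: B_{2}/2! · (f^{(1)}(26) − f^{(1)}(5)) = 1/12 · (0.0384615 − 0.200000) = -0.0134615.
Running total after k=1: 58.0836.
Correction k=2: B_{4}/4! · (f^{(3)}(26) − f^{(3)}(5)) = −1/720 · (0.000113792 − 0.0160000) = 2.20642e-05.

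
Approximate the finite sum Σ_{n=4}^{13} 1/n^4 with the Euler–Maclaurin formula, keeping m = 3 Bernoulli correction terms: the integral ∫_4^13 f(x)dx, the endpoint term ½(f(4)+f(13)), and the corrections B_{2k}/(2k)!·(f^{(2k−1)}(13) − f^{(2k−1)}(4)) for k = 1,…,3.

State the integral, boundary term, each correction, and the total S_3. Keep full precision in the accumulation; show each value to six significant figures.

S_3 ≈ 0.00734254

∫_4^13 1/x^4 dx evaluates to 0.00505661.
½[f(4) + f(13)] = ½[0.00390625 + 3.50128e-05] = 0.00197063.
So far: 0.00702724.
k=1: B_{2}/(2)! × [f^{(1)}(13) − f^{(1)}(4)] = 1/12 × (-1.07732e-05 − (-0.00390625)) = 0.000324623.
Running total after k=1: 0.00735187.
k=2: B_{4}/(4)! × [f^{(3)}(13) − f^{(3)}(4)] = −1/720 × (-1.91240e-06 − (-0.00732422)) = -1.01699e-05.
Running total after k=2: 0.00734170.
k=3: B_{6}/(6)! × [f^{(5)}(13) − f^{(5)}(4)] = 1/30240 × (-6.33693e-07 − (-0.0256348)) = 8.47690e-07.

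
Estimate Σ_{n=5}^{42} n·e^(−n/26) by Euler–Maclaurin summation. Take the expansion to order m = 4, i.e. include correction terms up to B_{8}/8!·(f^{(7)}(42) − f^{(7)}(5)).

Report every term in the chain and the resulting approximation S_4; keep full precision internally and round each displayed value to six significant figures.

Integral: ∫_5^42 x·e^(−x/26) dx = 313.489.
Boundary: ½(f(5) + f(42)) = ½(4.12526 + 8.35020) = 6.23773.
Running total after boundary: 319.727.
Correction k=1: B_{2}/2! · (f^{(1)}(42) − f^{(1)}(5)) = 1/12 · (-0.122347 − 0.666389) = -0.0657280.
Running total after k=1: 319.661.
Correction k=2: B_{4}/4! · (f^{(3)}(42) − f^{(3)}(5)) = −1/720 · (0.000407221 − 0.00342677) = 4.19382e-06.
Running total after k=2: 319.661.
Correction k=3: B_{6}/6! · (f^{(5)}(42) − f^{(5)}(5)) = 1/30240 · (1.47253e-06 − 8.68011e-06) = -2.38346e-10.
Running total after k=3: 319.661.
Correction k=4: B_{8}/8! · (f^{(7)}(42) − f^{(7)}(5)) = −1/1209600 · (3.46547e-09 − 1.81820e-08) = 1.21664e-14.

S_4 ≈ 319.661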